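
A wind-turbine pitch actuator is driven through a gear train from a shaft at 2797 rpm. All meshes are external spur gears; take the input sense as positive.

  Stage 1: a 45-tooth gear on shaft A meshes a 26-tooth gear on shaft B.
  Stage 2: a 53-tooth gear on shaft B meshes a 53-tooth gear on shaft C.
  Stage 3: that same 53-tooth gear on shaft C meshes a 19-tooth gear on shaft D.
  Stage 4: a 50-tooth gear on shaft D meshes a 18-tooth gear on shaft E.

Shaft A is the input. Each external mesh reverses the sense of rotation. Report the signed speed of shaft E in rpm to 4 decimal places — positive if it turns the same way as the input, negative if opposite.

+37510.3745 rpm (same as input, |ω| = 37510.3745 rpm)

Stage 1 [45T→26T]: ω = 2797.0000×45/26 = 4840.9615 rpm, dir flips to −; running = −4840.9615
Stage 2 [53T→53T]: ω = 4840.9615×53/53 = 4840.9615 rpm, dir flips to +; running = +4840.9615
Stage 3 [53T→19T]: ω = 4840.9615×53/19 = 13503.7348 rpm, dir flips to −; running = −13503.7348
Stage 4 [50T→18T]: ω = 13503.7348×50/18 = 37510.3745 rpm, dir flips to +; running = +37510.3745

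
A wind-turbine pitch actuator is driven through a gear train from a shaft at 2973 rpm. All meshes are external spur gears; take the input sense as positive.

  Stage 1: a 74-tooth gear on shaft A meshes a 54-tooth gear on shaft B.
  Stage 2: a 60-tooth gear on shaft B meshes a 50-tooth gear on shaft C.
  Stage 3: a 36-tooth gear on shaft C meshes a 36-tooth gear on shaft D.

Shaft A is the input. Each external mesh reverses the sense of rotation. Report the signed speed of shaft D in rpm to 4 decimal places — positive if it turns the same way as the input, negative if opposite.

-4888.9333 rpm (opposite to input, |ω| = 4888.9333 rpm)

Stage 1 [74T→54T]: ω = 2973.0000×74/54 = 4074.1111 rpm, dir flips to −; running = −4074.1111
Stage 2 [60T→50T]: ω = 4074.1111×60/50 = 4888.9333 rpm, dir flips to +; running = +4888.9333
Stage 3 [36T→36T]: ω = 4888.9333×36/36 = 4888.9333 rpm, dir flips to −; running = −4888.9333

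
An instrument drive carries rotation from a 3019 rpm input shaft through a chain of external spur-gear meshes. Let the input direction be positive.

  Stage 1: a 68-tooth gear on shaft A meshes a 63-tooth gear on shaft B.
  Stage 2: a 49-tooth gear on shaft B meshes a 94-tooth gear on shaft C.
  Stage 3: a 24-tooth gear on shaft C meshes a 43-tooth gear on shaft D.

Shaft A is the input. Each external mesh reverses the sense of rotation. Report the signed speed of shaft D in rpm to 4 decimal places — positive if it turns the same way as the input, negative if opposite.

-948.0746 rpm (opposite to input, |ω| = 948.0746 rpm)

Stage 1 [68T→63T]: ω = 3019.0000×68/63 = 3258.6032 rpm, dir flips to −; running = −3258.6032
Stage 2 [49T→94T]: ω = 3258.6032×49/94 = 1698.6336 rpm, dir flips to +; running = +1698.6336
Stage 3 [24T→43T]: ω = 1698.6336×24/43 = 948.0746 rpm, dir flips to −; running = −948.0746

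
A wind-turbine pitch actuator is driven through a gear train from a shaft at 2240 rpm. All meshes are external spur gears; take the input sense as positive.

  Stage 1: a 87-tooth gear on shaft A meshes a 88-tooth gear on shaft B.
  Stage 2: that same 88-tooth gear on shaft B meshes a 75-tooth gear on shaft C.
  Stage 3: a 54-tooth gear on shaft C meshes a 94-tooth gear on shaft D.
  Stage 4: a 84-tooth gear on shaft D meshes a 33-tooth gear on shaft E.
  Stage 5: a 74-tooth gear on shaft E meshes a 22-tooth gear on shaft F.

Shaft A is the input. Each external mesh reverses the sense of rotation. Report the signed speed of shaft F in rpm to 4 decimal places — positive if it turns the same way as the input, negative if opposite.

-12780.4545 rpm (opposite to input, |ω| = 12780.4545 rpm)

Stage 1 [87T→88T]: ω = 2240.0000×87/88 = 2214.5455 rpm, dir flips to −; running = −2214.5455
Stage 2 [88T→75T]: ω = 2214.5455×88/75 = 2598.4000 rpm, dir flips to +; running = +2598.4000
Stage 3 [54T→94T]: ω = 2598.4000×54/94 = 1492.6979 rpm, dir flips to −; running = −1492.6979
Stage 4 [84T→33T]: ω = 1492.6979×84/33 = 3799.5946 rpm, dir flips to +; running = +3799.5946
Stage 5 [74T→22T]: ω = 3799.5946×74/22 = 12780.4545 rpm, dir flips to −; running = −12780.4545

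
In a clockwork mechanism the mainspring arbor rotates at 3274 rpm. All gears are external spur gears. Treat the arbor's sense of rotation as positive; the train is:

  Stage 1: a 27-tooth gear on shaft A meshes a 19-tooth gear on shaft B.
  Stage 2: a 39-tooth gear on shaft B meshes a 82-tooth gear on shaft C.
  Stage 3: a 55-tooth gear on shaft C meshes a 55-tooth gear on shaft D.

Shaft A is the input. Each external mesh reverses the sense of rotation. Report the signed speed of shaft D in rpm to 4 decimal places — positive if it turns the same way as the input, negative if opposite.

Stage 1 [27T→19T]: ω = 3274.0000×27/19 = 4652.5263 rpm, dir flips to −; running = −4652.5263
Stage 2 [39T→82T]: ω = 4652.5263×39/82 = 2212.7869 rpm, dir flips to +; running = +2212.7869
Stage 3 [55T→55T]: ω = 2212.7869×55/55 = 2212.7869 rpm, dir flips to −; running = −2212.7869

-2212.7869 rpm (opposite to input, |ω| = 2212.7869 rpm)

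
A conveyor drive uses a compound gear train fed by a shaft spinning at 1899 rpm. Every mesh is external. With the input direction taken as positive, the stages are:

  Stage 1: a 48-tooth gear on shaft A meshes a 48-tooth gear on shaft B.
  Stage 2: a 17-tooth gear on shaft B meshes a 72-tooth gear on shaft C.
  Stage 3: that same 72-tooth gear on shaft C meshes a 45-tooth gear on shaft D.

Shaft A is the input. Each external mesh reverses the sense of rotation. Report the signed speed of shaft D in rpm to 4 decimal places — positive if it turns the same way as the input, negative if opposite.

Stage 1 [48T→48T]: ω = 1899.0000×48/48 = 1899.0000 rpm, dir flips to −; running = −1899.0000
Stage 2 [17T→72T]: ω = 1899.0000×17/72 = 448.3750 rpm, dir flips to +; running = +448.3750
Stage 3 [72T→45T]: ω = 448.3750×72/45 = 717.4000 rpm, dir flips to −; running = −717.4000

-717.4000 rpm (opposite to input, |ω| = 717.4000 rpm)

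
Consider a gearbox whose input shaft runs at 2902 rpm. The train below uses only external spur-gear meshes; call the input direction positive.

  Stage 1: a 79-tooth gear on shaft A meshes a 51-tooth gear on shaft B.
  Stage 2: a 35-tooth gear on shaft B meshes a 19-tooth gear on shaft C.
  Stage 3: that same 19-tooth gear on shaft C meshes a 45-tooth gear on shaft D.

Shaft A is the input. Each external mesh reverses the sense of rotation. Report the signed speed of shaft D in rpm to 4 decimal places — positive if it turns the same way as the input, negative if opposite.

Stage 1 [79T→51T]: ω = 2902.0000×79/51 = 4495.2549 rpm, dir flips to −; running = −4495.2549
Stage 2 [35T→19T]: ω = 4495.2549×35/19 = 8280.7327 rpm, dir flips to +; running = +8280.7327
Stage 3 [19T→45T]: ω = 8280.7327×19/45 = 3496.3094 rpm, dir flips to −; running = −3496.3094

-3496.3094 rpm (opposite to input, |ω| = 3496.3094 rpm)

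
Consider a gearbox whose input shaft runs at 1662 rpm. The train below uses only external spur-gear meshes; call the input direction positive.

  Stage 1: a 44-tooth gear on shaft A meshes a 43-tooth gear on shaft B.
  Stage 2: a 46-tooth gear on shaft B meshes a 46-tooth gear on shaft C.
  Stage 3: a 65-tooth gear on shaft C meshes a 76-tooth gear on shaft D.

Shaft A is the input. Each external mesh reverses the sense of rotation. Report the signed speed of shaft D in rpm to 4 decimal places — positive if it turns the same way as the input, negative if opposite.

Stage 1 [44T→43T]: ω = 1662.0000×44/43 = 1700.6512 rpm, dir flips to −; running = −1700.6512
Stage 2 [46T→46T]: ω = 1700.6512×46/46 = 1700.6512 rpm, dir flips to +; running = +1700.6512
Stage 3 [65T→76T]: ω = 1700.6512×65/76 = 1454.5043 rpm, dir flips to −; running = −1454.5043

-1454.5043 rpm (opposite to input, |ω| = 1454.5043 rpm)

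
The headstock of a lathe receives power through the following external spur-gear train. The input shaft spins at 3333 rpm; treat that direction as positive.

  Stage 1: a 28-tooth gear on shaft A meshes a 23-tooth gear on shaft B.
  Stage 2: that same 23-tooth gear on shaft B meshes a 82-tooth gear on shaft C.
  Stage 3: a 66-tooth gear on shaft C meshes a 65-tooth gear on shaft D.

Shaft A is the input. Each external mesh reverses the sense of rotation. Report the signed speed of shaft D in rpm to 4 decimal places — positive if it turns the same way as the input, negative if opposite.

-1155.6068 rpm (opposite to input, |ω| = 1155.6068 rpm)

Stage 1 [28T→23T]: ω = 3333.0000×28/23 = 4057.5652 rpm, dir flips to −; running = −4057.5652
Stage 2 [23T→82T]: ω = 4057.5652×23/82 = 1138.0976 rpm, dir flips to +; running = +1138.0976
Stage 3 [66T→65T]: ω = 1138.0976×66/65 = 1155.6068 rpm, dir flips to −; running = −1155.6068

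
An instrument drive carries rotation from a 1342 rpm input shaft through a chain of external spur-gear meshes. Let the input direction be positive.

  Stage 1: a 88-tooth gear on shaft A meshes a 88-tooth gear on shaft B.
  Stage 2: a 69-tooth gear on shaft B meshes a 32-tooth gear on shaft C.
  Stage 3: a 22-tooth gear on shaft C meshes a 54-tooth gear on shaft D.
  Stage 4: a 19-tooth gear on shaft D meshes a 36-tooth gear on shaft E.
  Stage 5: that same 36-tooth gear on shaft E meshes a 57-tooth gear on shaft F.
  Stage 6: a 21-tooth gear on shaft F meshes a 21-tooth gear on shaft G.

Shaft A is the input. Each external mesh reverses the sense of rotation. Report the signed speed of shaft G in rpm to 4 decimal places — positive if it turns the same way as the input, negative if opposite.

Stage 1 [88T→88T]: ω = 1342.0000×88/88 = 1342.0000 rpm, dir flips to −; running = −1342.0000
Stage 2 [69T→32T]: ω = 1342.0000×69/32 = 2893.6875 rpm, dir flips to +; running = +2893.6875
Stage 3 [22T→54T]: ω = 2893.6875×22/54 = 1178.9097 rpm, dir flips to −; running = −1178.9097
Stage 4 [19T→36T]: ω = 1178.9097×19/36 = 622.2024 rpm, dir flips to +; running = +622.2024
Stage 5 [36T→57T]: ω = 622.2024×36/57 = 392.9699 rpm, dir flips to −; running = −392.9699
Stage 6 [21T→21T]: ω = 392.9699×21/21 = 392.9699 rpm, dir flips to +; running = +392.9699

+392.9699 rpm (same as input, |ω| = 392.9699 rpm)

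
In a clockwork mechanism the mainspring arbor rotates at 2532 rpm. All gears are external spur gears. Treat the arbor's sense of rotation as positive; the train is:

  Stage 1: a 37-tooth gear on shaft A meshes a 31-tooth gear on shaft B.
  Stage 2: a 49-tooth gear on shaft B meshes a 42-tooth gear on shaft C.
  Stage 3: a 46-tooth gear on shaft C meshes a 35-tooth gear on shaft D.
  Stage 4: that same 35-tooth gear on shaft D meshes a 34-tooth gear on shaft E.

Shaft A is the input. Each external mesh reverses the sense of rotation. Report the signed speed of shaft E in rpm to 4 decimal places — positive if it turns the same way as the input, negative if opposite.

Stage 1 [37T→31T]: ω = 2532.0000×37/31 = 3022.0645 rpm, dir flips to −; running = −3022.0645
Stage 2 [49T→42T]: ω = 3022.0645×49/42 = 3525.7419 rpm, dir flips to +; running = +3525.7419
Stage 3 [46T→35T]: ω = 3525.7419×46/35 = 4633.8323 rpm, dir flips to −; running = −4633.8323
Stage 4 [35T→34T]: ω = 4633.8323×35/34 = 4770.1214 rpm, dir flips to +; running = +4770.1214

+4770.1214 rpm (same as input, |ω| = 4770.1214 rpm)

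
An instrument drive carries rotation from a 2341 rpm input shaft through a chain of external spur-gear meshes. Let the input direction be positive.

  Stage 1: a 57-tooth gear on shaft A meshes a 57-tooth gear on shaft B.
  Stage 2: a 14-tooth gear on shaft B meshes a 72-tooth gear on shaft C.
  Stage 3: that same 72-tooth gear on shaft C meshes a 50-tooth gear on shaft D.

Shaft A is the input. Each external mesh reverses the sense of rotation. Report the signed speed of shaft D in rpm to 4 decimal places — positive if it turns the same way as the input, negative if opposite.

Stage 1 [57T→57T]: ω = 2341.0000×57/57 = 2341.0000 rpm, dir flips to −; running = −2341.0000
Stage 2 [14T→72T]: ω = 2341.0000×14/72 = 455.1944 rpm, dir flips to +; running = +455.1944
Stage 3 [72T→50T]: ω = 455.1944×72/50 = 655.4800 rpm, dir flips to −; running = −655.4800

-655.4800 rpm (opposite to input, |ω| = 655.4800 rpm)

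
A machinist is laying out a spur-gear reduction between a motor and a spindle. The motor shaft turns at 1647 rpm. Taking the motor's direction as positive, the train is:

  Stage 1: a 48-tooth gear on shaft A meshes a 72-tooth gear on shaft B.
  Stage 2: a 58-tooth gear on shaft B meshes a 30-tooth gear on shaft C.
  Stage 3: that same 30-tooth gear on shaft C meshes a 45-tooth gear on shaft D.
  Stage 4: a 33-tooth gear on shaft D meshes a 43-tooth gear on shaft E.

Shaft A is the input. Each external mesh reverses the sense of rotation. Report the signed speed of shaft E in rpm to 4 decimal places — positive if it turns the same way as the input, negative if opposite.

Stage 1 [48T→72T]: ω = 1647.0000×48/72 = 1098.0000 rpm, dir flips to −; running = −1098.0000
Stage 2 [58T→30T]: ω = 1098.0000×58/30 = 2122.8000 rpm, dir flips to +; running = +2122.8000
Stage 3 [30T→45T]: ω = 2122.8000×30/45 = 1415.2000 rpm, dir flips to −; running = −1415.2000
Stage 4 [33T→43T]: ω = 1415.2000×33/43 = 1086.0837 rpm, dir flips to +; running = +1086.0837

+1086.0837 rpm (same as input, |ω| = 1086.0837 rpm)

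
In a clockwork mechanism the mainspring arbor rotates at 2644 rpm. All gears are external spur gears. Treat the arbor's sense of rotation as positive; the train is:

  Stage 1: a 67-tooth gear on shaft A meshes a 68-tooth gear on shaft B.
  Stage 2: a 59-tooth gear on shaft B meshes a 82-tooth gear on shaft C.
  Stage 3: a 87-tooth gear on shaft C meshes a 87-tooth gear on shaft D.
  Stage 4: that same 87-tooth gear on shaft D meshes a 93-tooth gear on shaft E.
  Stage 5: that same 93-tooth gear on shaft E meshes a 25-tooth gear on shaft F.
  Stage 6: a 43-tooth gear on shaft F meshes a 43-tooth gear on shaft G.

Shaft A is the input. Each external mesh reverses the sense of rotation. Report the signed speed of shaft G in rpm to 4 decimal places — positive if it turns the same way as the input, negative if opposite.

Stage 1 [67T→68T]: ω = 2644.0000×67/68 = 2605.1176 rpm, dir flips to −; running = −2605.1176
Stage 2 [59T→82T]: ω = 2605.1176×59/82 = 1874.4139 rpm, dir flips to +; running = +1874.4139
Stage 3 [87T→87T]: ω = 1874.4139×87/87 = 1874.4139 rpm, dir flips to −; running = −1874.4139
Stage 4 [87T→93T]: ω = 1874.4139×87/93 = 1753.4840 rpm, dir flips to +; running = +1753.4840
Stage 5 [93T→25T]: ω = 1753.4840×93/25 = 6522.9604 rpm, dir flips to −; running = −6522.9604
Stage 6 [43T→43T]: ω = 6522.9604×43/43 = 6522.9604 rpm, dir flips to +; running = +6522.9604

+6522.9604 rpm (same as input, |ω| = 6522.9604 rpm)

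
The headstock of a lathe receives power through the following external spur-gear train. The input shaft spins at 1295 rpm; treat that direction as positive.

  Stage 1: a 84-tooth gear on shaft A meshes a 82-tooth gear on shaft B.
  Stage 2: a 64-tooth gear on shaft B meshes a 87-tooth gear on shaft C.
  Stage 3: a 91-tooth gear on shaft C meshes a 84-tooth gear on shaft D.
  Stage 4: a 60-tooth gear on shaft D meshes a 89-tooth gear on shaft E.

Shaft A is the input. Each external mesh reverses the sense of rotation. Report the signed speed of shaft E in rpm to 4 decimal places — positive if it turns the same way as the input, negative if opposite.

+712.7205 rpm (same as input, |ω| = 712.7205 rpm)

Stage 1 [84T→82T]: ω = 1295.0000×84/82 = 1326.5854 rpm, dir flips to −; running = −1326.5854
Stage 2 [64T→87T]: ω = 1326.5854×64/87 = 975.8789 rpm, dir flips to +; running = +975.8789
Stage 3 [91T→84T]: ω = 975.8789×91/84 = 1057.2021 rpm, dir flips to −; running = −1057.2021
Stage 4 [60T→89T]: ω = 1057.2021×60/89 = 712.7205 rpm, dir flips to +; running = +712.7205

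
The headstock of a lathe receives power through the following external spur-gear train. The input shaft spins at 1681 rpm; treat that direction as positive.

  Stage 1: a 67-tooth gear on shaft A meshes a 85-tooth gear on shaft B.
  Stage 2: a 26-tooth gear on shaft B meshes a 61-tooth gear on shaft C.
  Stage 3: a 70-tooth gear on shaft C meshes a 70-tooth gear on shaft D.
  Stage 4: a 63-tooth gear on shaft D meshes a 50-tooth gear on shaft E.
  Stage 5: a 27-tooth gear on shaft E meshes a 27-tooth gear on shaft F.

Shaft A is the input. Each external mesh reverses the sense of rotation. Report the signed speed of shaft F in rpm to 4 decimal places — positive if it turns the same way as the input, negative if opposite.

Stage 1 [67T→85T]: ω = 1681.0000×67/85 = 1325.0235 rpm, dir flips to −; running = −1325.0235
Stage 2 [26T→61T]: ω = 1325.0235×26/61 = 564.7641 rpm, dir flips to +; running = +564.7641
Stage 3 [70T→70T]: ω = 564.7641×70/70 = 564.7641 rpm, dir flips to −; running = −564.7641
Stage 4 [63T→50T]: ω = 564.7641×63/50 = 711.6028 rpm, dir flips to +; running = +711.6028
Stage 5 [27T→27T]: ω = 711.6028×27/27 = 711.6028 rpm, dir flips to −; running = −711.6028

-711.6028 rpm (opposite to input, |ω| = 711.6028 rpm)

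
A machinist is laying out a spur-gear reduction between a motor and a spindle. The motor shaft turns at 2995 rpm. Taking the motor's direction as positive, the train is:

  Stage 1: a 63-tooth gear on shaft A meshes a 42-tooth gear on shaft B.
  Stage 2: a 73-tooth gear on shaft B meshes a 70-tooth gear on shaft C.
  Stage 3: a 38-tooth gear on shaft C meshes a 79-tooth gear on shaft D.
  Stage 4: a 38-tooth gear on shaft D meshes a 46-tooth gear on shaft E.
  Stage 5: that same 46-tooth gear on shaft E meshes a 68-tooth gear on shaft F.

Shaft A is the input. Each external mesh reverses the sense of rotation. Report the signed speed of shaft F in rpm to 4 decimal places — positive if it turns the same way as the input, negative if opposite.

Stage 1 [63T→42T]: ω = 2995.0000×63/42 = 4492.5000 rpm, dir flips to −; running = −4492.5000
Stage 2 [73T→70T]: ω = 4492.5000×73/70 = 4685.0357 rpm, dir flips to +; running = +4685.0357
Stage 3 [38T→79T]: ω = 4685.0357×38/79 = 2253.5615 rpm, dir flips to −; running = −2253.5615
Stage 4 [38T→46T]: ω = 2253.5615×38/46 = 1861.6377 rpm, dir flips to +; running = +1861.6377
Stage 5 [46T→68T]: ω = 1861.6377×46/68 = 1259.3432 rpm, dir flips to −; running = −1259.3432

-1259.3432 rpm (opposite to input, |ω| = 1259.3432 rpm)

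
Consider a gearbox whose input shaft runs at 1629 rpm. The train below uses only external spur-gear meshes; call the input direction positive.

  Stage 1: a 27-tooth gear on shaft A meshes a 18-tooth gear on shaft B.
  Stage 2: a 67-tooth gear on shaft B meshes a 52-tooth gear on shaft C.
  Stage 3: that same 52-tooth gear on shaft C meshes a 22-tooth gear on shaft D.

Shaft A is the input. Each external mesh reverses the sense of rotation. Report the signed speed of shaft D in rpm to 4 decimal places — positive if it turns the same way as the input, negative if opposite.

-7441.5682 rpm (opposite to input, |ω| = 7441.5682 rpm)

Stage 1 [27T→18T]: ω = 1629.0000×27/18 = 2443.5000 rpm, dir flips to −; running = −2443.5000
Stage 2 [67T→52T]: ω = 2443.5000×67/52 = 3148.3558 rpm, dir flips to +; running = +3148.3558
Stage 3 [52T→22T]: ω = 3148.3558×52/22 = 7441.5682 rpm, dir flips to −; running = −7441.5682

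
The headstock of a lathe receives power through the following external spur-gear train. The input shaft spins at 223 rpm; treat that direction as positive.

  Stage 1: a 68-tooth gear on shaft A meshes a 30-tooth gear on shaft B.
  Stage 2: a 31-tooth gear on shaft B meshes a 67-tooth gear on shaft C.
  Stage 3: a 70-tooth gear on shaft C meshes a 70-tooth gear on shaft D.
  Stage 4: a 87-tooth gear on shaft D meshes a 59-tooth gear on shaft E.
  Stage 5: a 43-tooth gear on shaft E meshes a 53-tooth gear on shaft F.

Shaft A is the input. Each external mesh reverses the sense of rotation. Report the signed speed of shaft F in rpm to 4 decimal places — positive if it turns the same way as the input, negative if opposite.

Stage 1 [68T→30T]: ω = 223.0000×68/30 = 505.4667 rpm, dir flips to −; running = −505.4667
Stage 2 [31T→67T]: ω = 505.4667×31/67 = 233.8726 rpm, dir flips to +; running = +233.8726
Stage 3 [70T→70T]: ω = 233.8726×70/70 = 233.8726 rpm, dir flips to −; running = −233.8726
Stage 4 [87T→59T]: ω = 233.8726×87/59 = 344.8630 rpm, dir flips to +; running = +344.8630
Stage 5 [43T→53T]: ω = 344.8630×43/53 = 279.7945 rpm, dir flips to −; running = −279.7945

-279.7945 rpm (opposite to input, |ω| = 279.7945 rpm)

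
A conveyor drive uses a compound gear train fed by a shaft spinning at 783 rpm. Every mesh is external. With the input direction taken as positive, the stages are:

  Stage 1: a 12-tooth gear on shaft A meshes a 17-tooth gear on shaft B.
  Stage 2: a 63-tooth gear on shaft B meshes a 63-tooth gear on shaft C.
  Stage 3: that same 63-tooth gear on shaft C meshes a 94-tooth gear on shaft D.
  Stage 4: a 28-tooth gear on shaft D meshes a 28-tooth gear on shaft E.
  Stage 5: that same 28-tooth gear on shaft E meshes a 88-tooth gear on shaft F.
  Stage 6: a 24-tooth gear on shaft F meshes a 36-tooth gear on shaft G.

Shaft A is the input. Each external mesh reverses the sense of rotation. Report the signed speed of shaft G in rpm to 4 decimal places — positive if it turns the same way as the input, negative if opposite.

Stage 1 [12T→17T]: ω = 783.0000×12/17 = 552.7059 rpm, dir flips to −; running = −552.7059
Stage 2 [63T→63T]: ω = 552.7059×63/63 = 552.7059 rpm, dir flips to +; running = +552.7059
Stage 3 [63T→94T]: ω = 552.7059×63/94 = 370.4305 rpm, dir flips to −; running = −370.4305
Stage 4 [28T→28T]: ω = 370.4305×28/28 = 370.4305 rpm, dir flips to +; running = +370.4305
Stage 5 [28T→88T]: ω = 370.4305×28/88 = 117.8643 rpm, dir flips to −; running = −117.8643
Stage 6 [24T→36T]: ω = 117.8643×24/36 = 78.5762 rpm, dir flips to +; running = +78.5762

+78.5762 rpm (same as input, |ω| = 78.5762 rpm)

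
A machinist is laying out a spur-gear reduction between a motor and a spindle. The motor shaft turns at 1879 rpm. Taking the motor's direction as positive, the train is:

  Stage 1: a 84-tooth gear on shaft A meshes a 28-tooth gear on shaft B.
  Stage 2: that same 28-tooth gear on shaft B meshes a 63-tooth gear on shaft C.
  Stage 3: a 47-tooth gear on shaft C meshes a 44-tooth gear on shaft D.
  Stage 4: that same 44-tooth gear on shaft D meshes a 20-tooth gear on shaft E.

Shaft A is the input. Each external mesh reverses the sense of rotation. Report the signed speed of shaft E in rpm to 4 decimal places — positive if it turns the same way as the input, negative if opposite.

Stage 1 [84T→28T]: ω = 1879.0000×84/28 = 5637.0000 rpm, dir flips to −; running = −5637.0000
Stage 2 [28T→63T]: ω = 5637.0000×28/63 = 2505.3333 rpm, dir flips to +; running = +2505.3333
Stage 3 [47T→44T]: ω = 2505.3333×47/44 = 2676.1515 rpm, dir flips to −; running = −2676.1515
Stage 4 [44T→20T]: ω = 2676.1515×44/20 = 5887.5333 rpm, dir flips to +; running = +5887.5333

+5887.5333 rpm (same as input, |ω| = 5887.5333 rpm)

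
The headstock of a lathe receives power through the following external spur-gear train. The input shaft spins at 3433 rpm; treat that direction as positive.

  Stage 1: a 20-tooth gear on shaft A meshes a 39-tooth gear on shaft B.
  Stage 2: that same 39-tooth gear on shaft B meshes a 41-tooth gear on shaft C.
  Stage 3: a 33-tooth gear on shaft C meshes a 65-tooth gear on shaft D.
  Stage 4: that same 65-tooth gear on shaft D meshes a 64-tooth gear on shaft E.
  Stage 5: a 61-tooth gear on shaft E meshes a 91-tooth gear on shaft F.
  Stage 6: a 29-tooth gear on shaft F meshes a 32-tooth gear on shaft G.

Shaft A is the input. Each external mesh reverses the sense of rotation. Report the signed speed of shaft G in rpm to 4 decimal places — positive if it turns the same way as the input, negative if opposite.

Stage 1 [20T→39T]: ω = 3433.0000×20/39 = 1760.5128 rpm, dir flips to −; running = −1760.5128
Stage 2 [39T→41T]: ω = 1760.5128×39/41 = 1674.6341 rpm, dir flips to +; running = +1674.6341
Stage 3 [33T→65T]: ω = 1674.6341×33/65 = 850.1989 rpm, dir flips to −; running = −850.1989
Stage 4 [65T→64T]: ω = 850.1989×65/64 = 863.4832 rpm, dir flips to +; running = +863.4832
Stage 5 [61T→91T]: ω = 863.4832×61/91 = 578.8184 rpm, dir flips to −; running = −578.8184
Stage 6 [29T→32T]: ω = 578.8184×29/32 = 524.5542 rpm, dir flips to +; running = +524.5542

+524.5542 rpm (same as input, |ω| = 524.5542 rpm)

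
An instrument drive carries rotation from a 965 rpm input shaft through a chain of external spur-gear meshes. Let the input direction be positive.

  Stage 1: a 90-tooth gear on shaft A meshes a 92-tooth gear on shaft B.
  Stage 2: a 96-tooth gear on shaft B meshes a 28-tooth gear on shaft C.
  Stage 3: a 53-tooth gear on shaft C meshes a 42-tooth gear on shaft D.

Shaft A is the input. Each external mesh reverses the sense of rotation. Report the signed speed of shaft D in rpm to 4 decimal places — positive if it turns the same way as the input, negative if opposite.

Stage 1 [90T→92T]: ω = 965.0000×90/92 = 944.0217 rpm, dir flips to −; running = −944.0217
Stage 2 [96T→28T]: ω = 944.0217×96/28 = 3236.6460 rpm, dir flips to +; running = +3236.6460
Stage 3 [53T→42T]: ω = 3236.6460×53/42 = 4084.3390 rpm, dir flips to −; running = −4084.3390

-4084.3390 rpm (opposite to input, |ω| = 4084.3390 rpm)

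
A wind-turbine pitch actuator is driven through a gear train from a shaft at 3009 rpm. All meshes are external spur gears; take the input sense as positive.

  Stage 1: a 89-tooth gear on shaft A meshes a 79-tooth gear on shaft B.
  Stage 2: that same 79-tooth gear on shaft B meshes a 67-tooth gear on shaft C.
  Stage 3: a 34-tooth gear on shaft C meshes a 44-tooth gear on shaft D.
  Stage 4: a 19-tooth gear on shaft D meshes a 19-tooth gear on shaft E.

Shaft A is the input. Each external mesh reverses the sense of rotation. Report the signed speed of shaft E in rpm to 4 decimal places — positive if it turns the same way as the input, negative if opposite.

+3088.6140 rpm (same as input, |ω| = 3088.6140 rpm)

Stage 1 [89T→79T]: ω = 3009.0000×89/79 = 3389.8861 rpm, dir flips to −; running = −3389.8861
Stage 2 [79T→67T]: ω = 3389.8861×79/67 = 3997.0299 rpm, dir flips to +; running = +3997.0299
Stage 3 [34T→44T]: ω = 3997.0299×34/44 = 3088.6140 rpm, dir flips to −; running = −3088.6140
Stage 4 [19T→19T]: ω = 3088.6140×19/19 = 3088.6140 rpm, dir flips to +; running = +3088.6140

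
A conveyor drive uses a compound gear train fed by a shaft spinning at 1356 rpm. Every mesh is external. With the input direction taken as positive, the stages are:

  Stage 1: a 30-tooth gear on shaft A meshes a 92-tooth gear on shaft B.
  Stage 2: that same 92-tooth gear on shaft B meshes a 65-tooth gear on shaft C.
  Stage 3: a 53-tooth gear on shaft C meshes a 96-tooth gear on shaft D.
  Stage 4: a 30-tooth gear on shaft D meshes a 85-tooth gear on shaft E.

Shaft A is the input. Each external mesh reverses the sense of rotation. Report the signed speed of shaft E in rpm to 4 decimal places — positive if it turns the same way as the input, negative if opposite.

+121.9480 rpm (same as input, |ω| = 121.9480 rpm)

Stage 1 [30T→92T]: ω = 1356.0000×30/92 = 442.1739 rpm, dir flips to −; running = −442.1739
Stage 2 [92T→65T]: ω = 442.1739×92/65 = 625.8462 rpm, dir flips to +; running = +625.8462
Stage 3 [53T→96T]: ω = 625.8462×53/96 = 345.5192 rpm, dir flips to −; running = −345.5192
Stage 4 [30T→85T]: ω = 345.5192×30/85 = 121.9480 rpm, dir flips to +; running = +121.9480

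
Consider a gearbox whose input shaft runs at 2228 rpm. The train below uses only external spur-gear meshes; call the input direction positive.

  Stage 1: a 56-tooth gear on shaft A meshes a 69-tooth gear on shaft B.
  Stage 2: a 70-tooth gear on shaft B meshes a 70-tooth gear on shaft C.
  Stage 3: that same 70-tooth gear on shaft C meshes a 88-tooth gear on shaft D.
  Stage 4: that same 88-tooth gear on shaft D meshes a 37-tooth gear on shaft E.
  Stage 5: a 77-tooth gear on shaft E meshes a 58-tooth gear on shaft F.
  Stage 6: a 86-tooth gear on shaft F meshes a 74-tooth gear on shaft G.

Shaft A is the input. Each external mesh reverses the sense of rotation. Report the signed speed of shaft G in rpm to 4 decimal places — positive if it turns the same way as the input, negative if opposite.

+5278.1278 rpm (same as input, |ω| = 5278.1278 rpm)

Stage 1 [56T→69T]: ω = 2228.0000×56/69 = 1808.2319 rpm, dir flips to −; running = −1808.2319
Stage 2 [70T→70T]: ω = 1808.2319×70/70 = 1808.2319 rpm, dir flips to +; running = +1808.2319
Stage 3 [70T→88T]: ω = 1808.2319×70/88 = 1438.3663 rpm, dir flips to −; running = −1438.3663
Stage 4 [88T→37T]: ω = 1438.3663×88/37 = 3420.9792 rpm, dir flips to +; running = +3420.9792
Stage 5 [77T→58T]: ω = 3420.9792×77/58 = 4541.6449 rpm, dir flips to −; running = −4541.6449
Stage 6 [86T→74T]: ω = 4541.6449×86/74 = 5278.1278 rpm, dir flips to +; running = +5278.1278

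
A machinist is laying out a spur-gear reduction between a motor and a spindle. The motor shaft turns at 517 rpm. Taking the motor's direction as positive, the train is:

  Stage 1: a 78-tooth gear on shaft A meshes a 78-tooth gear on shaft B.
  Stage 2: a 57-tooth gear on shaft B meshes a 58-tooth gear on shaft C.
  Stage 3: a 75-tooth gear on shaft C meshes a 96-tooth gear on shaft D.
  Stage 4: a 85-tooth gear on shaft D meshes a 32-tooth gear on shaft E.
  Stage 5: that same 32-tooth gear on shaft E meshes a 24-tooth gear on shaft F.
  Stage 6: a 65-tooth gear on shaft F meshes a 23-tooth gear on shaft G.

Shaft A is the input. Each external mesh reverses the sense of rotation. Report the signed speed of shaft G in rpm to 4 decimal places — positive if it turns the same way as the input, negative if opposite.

Stage 1 [78T→78T]: ω = 517.0000×78/78 = 517.0000 rpm, dir flips to −; running = −517.0000
Stage 2 [57T→58T]: ω = 517.0000×57/58 = 508.0862 rpm, dir flips to +; running = +508.0862
Stage 3 [75T→96T]: ω = 508.0862×75/96 = 396.9423 rpm, dir flips to −; running = −396.9423
Stage 4 [85T→32T]: ω = 396.9423×85/32 = 1054.3781 rpm, dir flips to +; running = +1054.3781
Stage 5 [32T→24T]: ω = 1054.3781×32/24 = 1405.8375 rpm, dir flips to −; running = −1405.8375
Stage 6 [65T→23T]: ω = 1405.8375×65/23 = 3973.0190 rpm, dir flips to +; running = +3973.0190

+3973.0190 rpm (same as input, |ω| = 3973.0190 rpm)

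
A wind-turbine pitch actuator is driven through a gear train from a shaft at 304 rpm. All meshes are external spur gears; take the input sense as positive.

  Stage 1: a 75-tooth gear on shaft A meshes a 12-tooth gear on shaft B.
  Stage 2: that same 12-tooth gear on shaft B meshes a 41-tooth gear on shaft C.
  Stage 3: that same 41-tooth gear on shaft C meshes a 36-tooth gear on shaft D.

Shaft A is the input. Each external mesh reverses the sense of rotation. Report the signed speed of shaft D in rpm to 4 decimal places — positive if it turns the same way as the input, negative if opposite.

-633.3333 rpm (opposite to input, |ω| = 633.3333 rpm)

Stage 1 [75T→12T]: ω = 304.0000×75/12 = 1900.0000 rpm, dir flips to −; running = −1900.0000
Stage 2 [12T→41T]: ω = 1900.0000×12/41 = 556.0976 rpm, dir flips to +; running = +556.0976
Stage 3 [41T→36T]: ω = 556.0976×41/36 = 633.3333 rpm, dir flips to −; running = −633.3333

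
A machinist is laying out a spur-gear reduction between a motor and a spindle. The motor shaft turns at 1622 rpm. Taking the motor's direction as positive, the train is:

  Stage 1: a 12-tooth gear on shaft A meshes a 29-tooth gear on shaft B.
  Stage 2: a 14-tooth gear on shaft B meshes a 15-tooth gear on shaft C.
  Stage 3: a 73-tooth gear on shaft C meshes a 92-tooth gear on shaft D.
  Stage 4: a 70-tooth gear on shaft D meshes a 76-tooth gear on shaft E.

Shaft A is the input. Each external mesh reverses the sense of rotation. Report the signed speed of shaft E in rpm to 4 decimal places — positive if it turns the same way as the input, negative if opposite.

Stage 1 [12T→29T]: ω = 1622.0000×12/29 = 671.1724 rpm, dir flips to −; running = −671.1724
Stage 2 [14T→15T]: ω = 671.1724×14/15 = 626.4276 rpm, dir flips to +; running = +626.4276
Stage 3 [73T→92T]: ω = 626.4276×73/92 = 497.0567 rpm, dir flips to −; running = −497.0567
Stage 4 [70T→76T]: ω = 497.0567×70/76 = 457.8154 rpm, dir flips to +; running = +457.8154

+457.8154 rpm (same as input, |ω| = 457.8154 rpm)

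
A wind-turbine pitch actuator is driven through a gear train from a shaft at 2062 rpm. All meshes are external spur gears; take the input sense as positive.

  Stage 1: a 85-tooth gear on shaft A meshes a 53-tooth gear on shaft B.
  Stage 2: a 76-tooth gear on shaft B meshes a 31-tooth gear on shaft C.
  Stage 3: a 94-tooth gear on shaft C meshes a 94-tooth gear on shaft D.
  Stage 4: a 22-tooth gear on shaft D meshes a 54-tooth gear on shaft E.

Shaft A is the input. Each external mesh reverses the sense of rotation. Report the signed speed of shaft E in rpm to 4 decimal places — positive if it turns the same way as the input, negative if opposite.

+3303.0301 rpm (same as input, |ω| = 3303.0301 rpm)

Stage 1 [85T→53T]: ω = 2062.0000×85/53 = 3306.9811 rpm, dir flips to −; running = −3306.9811
Stage 2 [76T→31T]: ω = 3306.9811×76/31 = 8107.4376 rpm, dir flips to +; running = +8107.4376
Stage 3 [94T→94T]: ω = 8107.4376×94/94 = 8107.4376 rpm, dir flips to −; running = −8107.4376
Stage 4 [22T→54T]: ω = 8107.4376×22/54 = 3303.0301 rpm, dir flips to +; running = +3303.0301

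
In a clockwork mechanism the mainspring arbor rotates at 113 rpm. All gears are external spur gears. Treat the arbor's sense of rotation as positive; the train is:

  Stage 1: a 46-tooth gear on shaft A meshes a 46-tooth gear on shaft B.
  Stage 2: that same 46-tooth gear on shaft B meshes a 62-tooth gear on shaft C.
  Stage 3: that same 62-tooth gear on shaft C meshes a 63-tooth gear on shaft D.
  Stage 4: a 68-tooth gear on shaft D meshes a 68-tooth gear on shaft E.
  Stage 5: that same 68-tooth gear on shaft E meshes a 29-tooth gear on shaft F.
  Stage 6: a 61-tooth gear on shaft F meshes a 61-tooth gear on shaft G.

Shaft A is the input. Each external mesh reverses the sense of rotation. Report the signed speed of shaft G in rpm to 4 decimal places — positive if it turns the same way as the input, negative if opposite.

Stage 1 [46T→46T]: ω = 113.0000×46/46 = 113.0000 rpm, dir flips to −; running = −113.0000
Stage 2 [46T→62T]: ω = 113.0000×46/62 = 83.8387 rpm, dir flips to +; running = +83.8387
Stage 3 [62T→63T]: ω = 83.8387×62/63 = 82.5079 rpm, dir flips to −; running = −82.5079
Stage 4 [68T→68T]: ω = 82.5079×68/68 = 82.5079 rpm, dir flips to +; running = +82.5079
Stage 5 [68T→29T]: ω = 82.5079×68/29 = 193.4669 rpm, dir flips to −; running = −193.4669
Stage 6 [61T→61T]: ω = 193.4669×61/61 = 193.4669 rpm, dir flips to +; running = +193.4669

+193.4669 rpm (same as input, |ω| = 193.4669 rpm)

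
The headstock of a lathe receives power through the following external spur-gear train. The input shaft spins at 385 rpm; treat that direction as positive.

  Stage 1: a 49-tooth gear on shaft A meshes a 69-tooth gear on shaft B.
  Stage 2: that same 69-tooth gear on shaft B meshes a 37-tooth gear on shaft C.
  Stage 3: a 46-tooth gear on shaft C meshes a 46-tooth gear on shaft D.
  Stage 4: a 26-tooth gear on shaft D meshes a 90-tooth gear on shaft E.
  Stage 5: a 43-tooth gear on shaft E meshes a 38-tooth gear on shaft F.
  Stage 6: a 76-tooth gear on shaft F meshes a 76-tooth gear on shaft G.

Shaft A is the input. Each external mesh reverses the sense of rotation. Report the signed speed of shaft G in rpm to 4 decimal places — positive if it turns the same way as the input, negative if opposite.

Stage 1 [49T→69T]: ω = 385.0000×49/69 = 273.4058 rpm, dir flips to −; running = −273.4058
Stage 2 [69T→37T]: ω = 273.4058×69/37 = 509.8649 rpm, dir flips to +; running = +509.8649
Stage 3 [46T→46T]: ω = 509.8649×46/46 = 509.8649 rpm, dir flips to −; running = −509.8649
Stage 4 [26T→90T]: ω = 509.8649×26/90 = 147.2943 rpm, dir flips to +; running = +147.2943
Stage 5 [43T→38T]: ω = 147.2943×43/38 = 166.6751 rpm, dir flips to −; running = −166.6751
Stage 6 [76T→76T]: ω = 166.6751×76/76 = 166.6751 rpm, dir flips to +; running = +166.6751

+166.6751 rpm (same as input, |ω| = 166.6751 rpm)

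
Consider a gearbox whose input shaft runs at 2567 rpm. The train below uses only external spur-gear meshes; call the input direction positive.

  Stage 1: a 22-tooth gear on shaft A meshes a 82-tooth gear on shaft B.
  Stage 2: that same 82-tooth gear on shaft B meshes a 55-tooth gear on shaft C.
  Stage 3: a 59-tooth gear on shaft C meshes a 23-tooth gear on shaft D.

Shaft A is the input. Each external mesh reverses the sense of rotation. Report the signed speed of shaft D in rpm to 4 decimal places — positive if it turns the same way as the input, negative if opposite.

Stage 1 [22T→82T]: ω = 2567.0000×22/82 = 688.7073 rpm, dir flips to −; running = −688.7073
Stage 2 [82T→55T]: ω = 688.7073×82/55 = 1026.8000 rpm, dir flips to +; running = +1026.8000
Stage 3 [59T→23T]: ω = 1026.8000×59/23 = 2633.9652 rpm, dir flips to −; running = −2633.9652

-2633.9652 rpm (opposite to input, |ω| = 2633.9652 rpm)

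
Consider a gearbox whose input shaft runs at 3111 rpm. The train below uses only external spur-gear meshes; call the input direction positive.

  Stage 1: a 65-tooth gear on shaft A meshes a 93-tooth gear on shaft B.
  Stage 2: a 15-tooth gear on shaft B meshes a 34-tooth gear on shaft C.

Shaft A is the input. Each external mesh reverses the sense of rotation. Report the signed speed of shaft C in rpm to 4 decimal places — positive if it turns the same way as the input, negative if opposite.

Stage 1 [65T→93T]: ω = 3111.0000×65/93 = 2174.3548 rpm, dir flips to −; running = −2174.3548
Stage 2 [15T→34T]: ω = 2174.3548×15/34 = 959.2742 rpm, dir flips to +; running = +959.2742

+959.2742 rpm (same as input, |ω| = 959.2742 rpm)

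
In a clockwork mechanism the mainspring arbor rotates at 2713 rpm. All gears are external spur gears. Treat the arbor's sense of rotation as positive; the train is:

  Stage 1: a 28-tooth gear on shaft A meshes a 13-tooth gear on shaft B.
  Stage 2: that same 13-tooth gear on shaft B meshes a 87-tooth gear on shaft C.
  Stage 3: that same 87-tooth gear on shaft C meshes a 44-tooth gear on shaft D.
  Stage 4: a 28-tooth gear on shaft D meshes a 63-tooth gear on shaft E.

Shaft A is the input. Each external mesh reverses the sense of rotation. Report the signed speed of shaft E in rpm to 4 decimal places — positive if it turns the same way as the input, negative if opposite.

Stage 1 [28T→13T]: ω = 2713.0000×28/13 = 5843.3846 rpm, dir flips to −; running = −5843.3846
Stage 2 [13T→87T]: ω = 5843.3846×13/87 = 873.1494 rpm, dir flips to +; running = +873.1494
Stage 3 [87T→44T]: ω = 873.1494×87/44 = 1726.4545 rpm, dir flips to −; running = −1726.4545
Stage 4 [28T→63T]: ω = 1726.4545×28/63 = 767.3131 rpm, dir flips to +; running = +767.3131

+767.3131 rpm (same as input, |ω| = 767.3131 rpm)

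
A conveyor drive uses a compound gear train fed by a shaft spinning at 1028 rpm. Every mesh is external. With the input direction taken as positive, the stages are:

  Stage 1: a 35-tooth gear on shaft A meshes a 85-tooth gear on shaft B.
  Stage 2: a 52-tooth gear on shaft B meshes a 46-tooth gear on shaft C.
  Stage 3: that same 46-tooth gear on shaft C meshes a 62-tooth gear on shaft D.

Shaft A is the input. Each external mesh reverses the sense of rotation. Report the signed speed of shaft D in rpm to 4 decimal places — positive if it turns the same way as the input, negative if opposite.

-355.0209 rpm (opposite to input, |ω| = 355.0209 rpm)

Stage 1 [35T→85T]: ω = 1028.0000×35/85 = 423.2941 rpm, dir flips to −; running = −423.2941
Stage 2 [52T→46T]: ω = 423.2941×52/46 = 478.5064 rpm, dir flips to +; running = +478.5064
Stage 3 [46T→62T]: ω = 478.5064×46/62 = 355.0209 rpm, dir flips to −; running = −355.0209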